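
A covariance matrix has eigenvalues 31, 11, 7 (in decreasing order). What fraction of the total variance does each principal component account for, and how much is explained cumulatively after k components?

Step 1 — total variance = trace(Sigma) = Σ λ_i = 31 + 11 + 7 = 49.

Step 2 — fraction explained by component i = λ_i / Σ λ:
  PC1: 31/49 = 0.6327
  PC2: 11/49 = 0.2245
  PC3: 7/49 = 0.1429

Step 3 — cumulative fraction after k components = (λ_1 + ... + λ_k) / Σ λ:
  k = 1: 31/49 = 0.6327
  k = 2: (31 + 11)/49 = 42/49 = 0.8571
  k = 3: (31 + 11 + 7)/49 = 49/49 = 1

Summary (fraction, with percent):

explained: PC1 0.6327 (63.27%), PC2 0.2245 (22.45%), PC3 0.1429 (14.29%);  cumulative: 0.6327, 0.8571, 1


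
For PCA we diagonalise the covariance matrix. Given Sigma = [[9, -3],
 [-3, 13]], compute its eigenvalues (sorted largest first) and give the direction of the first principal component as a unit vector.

Step 1 — characteristic polynomial of 2×2 Sigma:
  det(Sigma - λI) = λ² - trace · λ + det = 0.
  trace = 9 + 13 = 22, det = 9·13 - (-3)² = 108.
Step 2 — discriminant:
  Δ = trace² - 4·det = 484 - 432 = 52.
Step 3 — eigenvalues:
  λ = (trace ± √Δ)/2 = (22 ± 7.2111)/2,
  λ_1 = 14.6056,  λ_2 = 7.3944.

Step 4 — unit eigenvector for λ_1: solve (Sigma - λ_1 I)v = 0. First row:
  (9 - 14.6056)·v_x + (-3)·v_y = 0, i.e. (-5.6056)·v_x + (-3)·v_y = 0,
  so v ∝ (b, λ_1 - a) = (-3, 5.6056); multiply by -1 so the first entry is positive: u = (3, -5.6056).
  ||u|| = √((3)² + (-5.6056)²) = √(40.4222) ≈ 6.3578,
  v_1 = u/||u|| ≈ (0.4719, -0.8817) (||v_1|| = 1).

λ_1 = 14.6056,  λ_2 = 7.3944;  v_1 ≈ (0.4719, -0.8817)


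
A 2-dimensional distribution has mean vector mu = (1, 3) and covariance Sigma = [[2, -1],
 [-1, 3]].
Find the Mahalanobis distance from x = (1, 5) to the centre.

Step 1 — centre the observation: (x - mu) = (0, 2).

Step 2 — invert Sigma. det(Sigma) = 2·3 - (-1)² = 5.
  Sigma^{-1} = (1/det) · [[d, -b], [-b, a]] = [[0.6, 0.2],
 [0.2, 0.4]].

Step 3 — form the quadratic (x - mu)^T · Sigma^{-1} · (x - mu):
  Sigma^{-1} · (x - mu) = (0.4, 0.8).
  (x - mu)^T · [Sigma^{-1} · (x - mu)] = (0)·(0.4) + (2)·(0.8) = 1.6.

Step 4 — take square root: d = √(1.6) ≈ 1.2649.

d(x, mu) = √(1.6) ≈ 1.2649


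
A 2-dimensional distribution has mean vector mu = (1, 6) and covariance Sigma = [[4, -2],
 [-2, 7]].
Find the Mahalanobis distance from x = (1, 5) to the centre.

Step 1 — centre the observation: (x - mu) = (0, -1).

Step 2 — invert Sigma. det(Sigma) = 4·7 - (-2)² = 24.
  Sigma^{-1} = (1/det) · [[d, -b], [-b, a]] = [[0.2917, 0.0833],
 [0.0833, 0.1667]].

Step 3 — form the quadratic (x - mu)^T · Sigma^{-1} · (x - mu):
  Sigma^{-1} · (x - mu) = (-0.0833, -0.1667).
  (x - mu)^T · [Sigma^{-1} · (x - mu)] = (0)·(-0.0833) + (-1)·(-0.1667) = 0.1667.

Step 4 — take square root: d = √(0.1667) ≈ 0.4082.

d(x, mu) = √(0.1667) ≈ 0.4082


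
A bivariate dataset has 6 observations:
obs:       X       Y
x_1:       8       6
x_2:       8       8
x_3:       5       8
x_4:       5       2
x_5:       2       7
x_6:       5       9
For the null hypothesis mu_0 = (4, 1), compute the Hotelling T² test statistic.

Step 1 — sample mean vector:
  mean(X) = (8 + 8 + 5 + 5 + 2 + 5) / 6 = 33/6 = 5.5
  mean(Y) = (6 + 8 + 8 + 2 + 7 + 9) / 6 = 40/6 = 6.6667
  x̄ = (5.5, 6.6667),  deviation x̄ - mu_0 = (5.5, 6.6667) - (4, 1) = (1.5, 5.6667).

Step 2 — sample covariance matrix, S[i,j] = (1/(n-1)) · Σ_k (x_{k,i} - mean_i) · (x_{k,j} - mean_j), divisor n-1 = 5:
  S[X,X] = ((2.5)·(2.5) + (2.5)·(2.5) + (-0.5)·(-0.5) + (-0.5)·(-0.5) + (-3.5)·(-3.5) + (-0.5)·(-0.5)) / 5 = 25.5/5 = 5.1
  S[X,Y] = ((2.5)·(-0.6667) + (2.5)·(1.3333) + (-0.5)·(1.3333) + (-0.5)·(-4.6667) + (-3.5)·(0.3333) + (-0.5)·(2.3333)) / 5 = 1/5 = 0.2
  S[Y,Y] = ((-0.6667)·(-0.6667) + (1.3333)·(1.3333) + (1.3333)·(1.3333) + (-4.6667)·(-4.6667) + (0.3333)·(0.3333) + (2.3333)·(2.3333)) / 5 = 31.3333/5 = 6.2667
  S = [[5.1, 0.2],
 [0.2, 6.2667]].

Step 3 — invert S. det(S) = 5.1·6.2667 - (0.2)² = 31.92.
  S^{-1} = (1/det) · [[d, -b], [-b, a]] = [[0.1963, -0.0063],
 [-0.0063, 0.1598]].

Step 4 — quadratic form (x̄ - mu_0)^T · S^{-1} · (x̄ - mu_0):
  S^{-1} · (x̄ - mu_0) = (0.259, 0.896),
  (x̄ - mu_0)^T · [...] = (1.5)·(0.259) + (5.6667)·(0.896) = 5.4657.

Step 5 — scale by n: T² = 6 · 5.4657 = 32.7945.

T² ≈ 32.7945


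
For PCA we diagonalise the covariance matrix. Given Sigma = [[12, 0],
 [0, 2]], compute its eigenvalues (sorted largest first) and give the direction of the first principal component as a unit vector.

Step 1 — characteristic polynomial of 2×2 Sigma:
  det(Sigma - λI) = λ² - trace · λ + det = 0.
  trace = 12 + 2 = 14, det = 12·2 - (0)² = 24.
Step 2 — discriminant:
  Δ = trace² - 4·det = 196 - 96 = 100.
Step 3 — eigenvalues:
  λ = (trace ± √Δ)/2 = (14 ± 10)/2,
  λ_1 = 12,  λ_2 = 2.

Step 4 — unit eigenvector for λ_1: Sigma is diagonal, so its eigenvectors are the coordinate axes. λ_1 = 12 is the diagonal entry on the first coordinate axis, hence
  v_1 = (1, 0) (||v_1|| = 1).

λ_1 = 12,  λ_2 = 2;  v_1 ≈ (1, 0)


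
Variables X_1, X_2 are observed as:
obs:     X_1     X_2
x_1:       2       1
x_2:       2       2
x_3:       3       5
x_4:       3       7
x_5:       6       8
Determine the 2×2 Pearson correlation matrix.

Step 1 — column means:
  mean(X_1) = (2 + 2 + 3 + 3 + 6) / 5 = 16/5 = 3.2
  mean(X_2) = (1 + 2 + 5 + 7 + 8) / 5 = 23/5 = 4.6

Step 2 — sample variances and covariances s[i,j] = (1/(n-1)) · Σ_k (x_{k,i} - mean_i) · (x_{k,j} - mean_j), with n-1 = 4:
  s[X_1,X_1] = ((-1.2)·(-1.2) + (-1.2)·(-1.2) + (-0.2)·(-0.2) + (-0.2)·(-0.2) + (2.8)·(2.8)) / 4 = 10.8/4 = 2.7
  s[X_1,X_2] = ((-1.2)·(-3.6) + (-1.2)·(-2.6) + (-0.2)·(0.4) + (-0.2)·(2.4) + (2.8)·(3.4)) / 4 = 16.4/4 = 4.1
  s[X_2,X_2] = ((-3.6)·(-3.6) + (-2.6)·(-2.6) + (0.4)·(0.4) + (2.4)·(2.4) + (3.4)·(3.4)) / 4 = 37.2/4 = 9.3
  Sample standard deviations s_i = √(s[i,i]):
  s(X_1) = √(2.7) = 1.6432
  s(X_2) = √(9.3) = 3.0496

Step 3 — r_{ij} = s_{ij} / (s_i · s_j):
  r[X_1,X_1] = 1 (diagonal).
  r[X_1,X_2] = 4.1 / (1.6432 · 3.0496) = 4.1 / 5.011 = 0.8182
  r[X_2,X_2] = 1 (diagonal).

R is symmetric with unit diagonal. Assembling:

R = [[1, 0.8182],
 [0.8182, 1]]


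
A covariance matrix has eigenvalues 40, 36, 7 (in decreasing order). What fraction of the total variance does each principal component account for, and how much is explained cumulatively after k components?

Step 1 — total variance = trace(Sigma) = Σ λ_i = 40 + 36 + 7 = 83.

Step 2 — fraction explained by component i = λ_i / Σ λ:
  PC1: 40/83 = 0.4819
  PC2: 36/83 = 0.4337
  PC3: 7/83 = 0.0843

Step 3 — cumulative fraction after k components = (λ_1 + ... + λ_k) / Σ λ:
  k = 1: 40/83 = 0.4819
  k = 2: (40 + 36)/83 = 76/83 = 0.9157
  k = 3: (40 + 36 + 7)/83 = 83/83 = 1

Summary (fraction, with percent):

explained: PC1 0.4819 (48.19%), PC2 0.4337 (43.37%), PC3 0.0843 (8.43%);  cumulative: 0.4819, 0.9157, 1


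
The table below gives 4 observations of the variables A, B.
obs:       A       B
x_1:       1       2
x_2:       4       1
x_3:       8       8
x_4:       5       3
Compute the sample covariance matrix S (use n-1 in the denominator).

Step 1 — column means:
  mean(A) = (1 + 4 + 8 + 5) / 4 = 18/4 = 4.5
  mean(B) = (2 + 1 + 8 + 3) / 4 = 14/4 = 3.5

Step 2 — sample covariance S[i,j] = (1/(n-1)) · Σ_k (x_{k,i} - mean_i) · (x_{k,j} - mean_j), with n-1 = 3.
  S[A,A] = ((-3.5)·(-3.5) + (-0.5)·(-0.5) + (3.5)·(3.5) + (0.5)·(0.5)) / 3 = 25/3 = 8.3333
  S[A,B] = ((-3.5)·(-1.5) + (-0.5)·(-2.5) + (3.5)·(4.5) + (0.5)·(-0.5)) / 3 = 22/3 = 7.3333
  S[B,B] = ((-1.5)·(-1.5) + (-2.5)·(-2.5) + (4.5)·(4.5) + (-0.5)·(-0.5)) / 3 = 29/3 = 9.6667

S is symmetric (S[j,i] = S[i,j]). Assembling:

S = [[8.3333, 7.3333],
 [7.3333, 9.6667]]


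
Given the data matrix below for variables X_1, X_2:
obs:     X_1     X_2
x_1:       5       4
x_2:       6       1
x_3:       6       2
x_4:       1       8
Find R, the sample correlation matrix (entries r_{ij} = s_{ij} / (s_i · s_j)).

Step 1 — column means:
  mean(X_1) = (5 + 6 + 6 + 1) / 4 = 18/4 = 4.5
  mean(X_2) = (4 + 1 + 2 + 8) / 4 = 15/4 = 3.75

Step 2 — sample variances and covariances s[i,j] = (1/(n-1)) · Σ_k (x_{k,i} - mean_i) · (x_{k,j} - mean_j), with n-1 = 3:
  s[X_1,X_1] = ((0.5)·(0.5) + (1.5)·(1.5) + (1.5)·(1.5) + (-3.5)·(-3.5)) / 3 = 17/3 = 5.6667
  s[X_1,X_2] = ((0.5)·(0.25) + (1.5)·(-2.75) + (1.5)·(-1.75) + (-3.5)·(4.25)) / 3 = -21.5/3 = -7.1667
  s[X_2,X_2] = ((0.25)·(0.25) + (-2.75)·(-2.75) + (-1.75)·(-1.75) + (4.25)·(4.25)) / 3 = 28.75/3 = 9.5833
  Sample standard deviations s_i = √(s[i,i]):
  s(X_1) = √(5.6667) = 2.3805
  s(X_2) = √(9.5833) = 3.0957

Step 3 — r_{ij} = s_{ij} / (s_i · s_j):
  r[X_1,X_1] = 1 (diagonal).
  r[X_1,X_2] = -7.1667 / (2.3805 · 3.0957) = -7.1667 / 7.3692 = -0.9725
  r[X_2,X_2] = 1 (diagonal).

R is symmetric with unit diagonal. Assembling:

R = [[1, -0.9725],
 [-0.9725, 1]]


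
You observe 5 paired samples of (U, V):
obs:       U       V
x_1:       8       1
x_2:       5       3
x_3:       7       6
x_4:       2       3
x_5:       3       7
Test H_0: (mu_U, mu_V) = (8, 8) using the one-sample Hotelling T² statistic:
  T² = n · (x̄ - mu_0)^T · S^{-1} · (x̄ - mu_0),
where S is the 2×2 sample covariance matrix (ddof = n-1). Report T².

Step 1 — sample mean vector:
  mean(U) = (8 + 5 + 7 + 2 + 3) / 5 = 25/5 = 5
  mean(V) = (1 + 3 + 6 + 3 + 7) / 5 = 20/5 = 4
  x̄ = (5, 4),  deviation x̄ - mu_0 = (5, 4) - (8, 8) = (-3, -4).

Step 2 — sample covariance matrix, S[i,j] = (1/(n-1)) · Σ_k (x_{k,i} - mean_i) · (x_{k,j} - mean_j), divisor n-1 = 4:
  S[U,U] = ((3)·(3) + (0)·(0) + (2)·(2) + (-3)·(-3) + (-2)·(-2)) / 4 = 26/4 = 6.5
  S[U,V] = ((3)·(-3) + (0)·(-1) + (2)·(2) + (-3)·(-1) + (-2)·(3)) / 4 = -8/4 = -2
  S[V,V] = ((-3)·(-3) + (-1)·(-1) + (2)·(2) + (-1)·(-1) + (3)·(3)) / 4 = 24/4 = 6
  S = [[6.5, -2],
 [-2, 6]].

Step 3 — invert S. det(S) = 6.5·6 - (-2)² = 35.
  S^{-1} = (1/det) · [[d, -b], [-b, a]] = [[0.1714, 0.0571],
 [0.0571, 0.1857]].

Step 4 — quadratic form (x̄ - mu_0)^T · S^{-1} · (x̄ - mu_0):
  S^{-1} · (x̄ - mu_0) = (-0.7429, -0.9143),
  (x̄ - mu_0)^T · [...] = (-3)·(-0.7429) + (-4)·(-0.9143) = 5.8857.

Step 5 — scale by n: T² = 5 · 5.8857 = 29.4286.

T² ≈ 29.4286


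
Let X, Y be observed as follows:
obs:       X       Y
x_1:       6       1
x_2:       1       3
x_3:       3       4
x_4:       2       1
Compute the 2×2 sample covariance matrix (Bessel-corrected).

Step 1 — column means:
  mean(X) = (6 + 1 + 3 + 2) / 4 = 12/4 = 3
  mean(Y) = (1 + 3 + 4 + 1) / 4 = 9/4 = 2.25

Step 2 — sample covariance S[i,j] = (1/(n-1)) · Σ_k (x_{k,i} - mean_i) · (x_{k,j} - mean_j), with n-1 = 3.
  S[X,X] = ((3)·(3) + (-2)·(-2) + (0)·(0) + (-1)·(-1)) / 3 = 14/3 = 4.6667
  S[X,Y] = ((3)·(-1.25) + (-2)·(0.75) + (0)·(1.75) + (-1)·(-1.25)) / 3 = -4/3 = -1.3333
  S[Y,Y] = ((-1.25)·(-1.25) + (0.75)·(0.75) + (1.75)·(1.75) + (-1.25)·(-1.25)) / 3 = 6.75/3 = 2.25

S is symmetric (S[j,i] = S[i,j]). Assembling:

S = [[4.6667, -1.3333],
 [-1.3333, 2.25]]


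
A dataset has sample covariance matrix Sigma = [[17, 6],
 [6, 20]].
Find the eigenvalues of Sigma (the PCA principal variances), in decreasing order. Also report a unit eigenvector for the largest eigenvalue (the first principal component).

Step 1 — characteristic polynomial of 2×2 Sigma:
  det(Sigma - λI) = λ² - trace · λ + det = 0.
  trace = 17 + 20 = 37, det = 17·20 - (6)² = 304.
Step 2 — discriminant:
  Δ = trace² - 4·det = 1369 - 1216 = 153.
Step 3 — eigenvalues:
  λ = (trace ± √Δ)/2 = (37 ± 12.3693)/2,
  λ_1 = 24.6847,  λ_2 = 12.3153.

Step 4 — unit eigenvector for λ_1: solve (Sigma - λ_1 I)v = 0. First row:
  (17 - 24.6847)·v_x + (6)·v_y = 0, i.e. (-7.6847)·v_x + (6)·v_y = 0,
  so v ∝ (b, λ_1 - a) = (6, 7.6847) = u.
  ||u|| = √((6)² + (7.6847)²) = √(95.054) ≈ 9.7496,
  v_1 = u/||u|| ≈ (0.6154, 0.7882) (||v_1|| = 1).

λ_1 = 24.6847,  λ_2 = 12.3153;  v_1 ≈ (0.6154, 0.7882)


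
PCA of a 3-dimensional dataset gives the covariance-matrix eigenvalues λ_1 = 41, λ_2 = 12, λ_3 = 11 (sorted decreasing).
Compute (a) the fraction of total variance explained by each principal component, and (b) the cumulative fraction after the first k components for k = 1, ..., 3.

Step 1 — total variance = trace(Sigma) = Σ λ_i = 41 + 12 + 11 = 64.

Step 2 — fraction explained by component i = λ_i / Σ λ:
  PC1: 41/64 = 0.6406
  PC2: 12/64 = 0.1875
  PC3: 11/64 = 0.1719

Step 3 — cumulative fraction after k components = (λ_1 + ... + λ_k) / Σ λ:
  k = 1: 41/64 = 0.6406
  k = 2: (41 + 12)/64 = 53/64 = 0.8281
  k = 3: (41 + 12 + 11)/64 = 64/64 = 1

Summary (fraction, with percent):

explained: PC1 0.6406 (64.06%), PC2 0.1875 (18.75%), PC3 0.1719 (17.19%);  cumulative: 0.6406, 0.8281, 1


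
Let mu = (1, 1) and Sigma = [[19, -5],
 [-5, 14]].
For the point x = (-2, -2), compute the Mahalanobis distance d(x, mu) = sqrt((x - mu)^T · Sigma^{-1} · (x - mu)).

Step 1 — centre the observation: (x - mu) = (-3, -3).

Step 2 — invert Sigma. det(Sigma) = 19·14 - (-5)² = 241.
  Sigma^{-1} = (1/det) · [[d, -b], [-b, a]] = [[0.0581, 0.0207],
 [0.0207, 0.0788]].

Step 3 — form the quadratic (x - mu)^T · Sigma^{-1} · (x - mu):
  Sigma^{-1} · (x - mu) = (-0.2365, -0.2988).
  (x - mu)^T · [Sigma^{-1} · (x - mu)] = (-3)·(-0.2365) + (-3)·(-0.2988) = 1.6058.

Step 4 — take square root: d = √(1.6058) ≈ 1.2672.

d(x, mu) = √(1.6058) ≈ 1.2672


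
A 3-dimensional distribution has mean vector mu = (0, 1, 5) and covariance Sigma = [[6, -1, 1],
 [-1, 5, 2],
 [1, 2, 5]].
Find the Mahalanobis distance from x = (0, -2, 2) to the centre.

Step 1 — centre the observation: (x - mu) = (0, -3, -3).

Step 2 — invert Sigma (cofactor / det for 3×3, or solve directly):
  Sigma^{-1} = [[0.1875, 0.0625, -0.0625],
 [0.0625, 0.2589, -0.1161],
 [-0.0625, -0.1161, 0.2589]].

Step 3 — form the quadratic (x - mu)^T · Sigma^{-1} · (x - mu):
  Sigma^{-1} · (x - mu) = (0, -0.4286, -0.4286).
  (x - mu)^T · [Sigma^{-1} · (x - mu)] = (0)·(0) + (-3)·(-0.4286) + (-3)·(-0.4286) = 2.5714.

Step 4 — take square root: d = √(2.5714) ≈ 1.6036.

d(x, mu) = √(2.5714) ≈ 1.6036


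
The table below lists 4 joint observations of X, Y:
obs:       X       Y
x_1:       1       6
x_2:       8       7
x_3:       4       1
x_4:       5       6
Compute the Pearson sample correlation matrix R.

Step 1 — column means:
  mean(X) = (1 + 8 + 4 + 5) / 4 = 18/4 = 4.5
  mean(Y) = (6 + 7 + 1 + 6) / 4 = 20/4 = 5

Step 2 — sample variances and covariances s[i,j] = (1/(n-1)) · Σ_k (x_{k,i} - mean_i) · (x_{k,j} - mean_j), with n-1 = 3:
  s[X,X] = ((-3.5)·(-3.5) + (3.5)·(3.5) + (-0.5)·(-0.5) + (0.5)·(0.5)) / 3 = 25/3 = 8.3333
  s[X,Y] = ((-3.5)·(1) + (3.5)·(2) + (-0.5)·(-4) + (0.5)·(1)) / 3 = 6/3 = 2
  s[Y,Y] = ((1)·(1) + (2)·(2) + (-4)·(-4) + (1)·(1)) / 3 = 22/3 = 7.3333
  Sample standard deviations s_i = √(s[i,i]):
  s(X) = √(8.3333) = 2.8868
  s(Y) = √(7.3333) = 2.708

Step 3 — r_{ij} = s_{ij} / (s_i · s_j):
  r[X,X] = 1 (diagonal).
  r[X,Y] = 2 / (2.8868 · 2.708) = 2 / 7.8174 = 0.2558
  r[Y,Y] = 1 (diagonal).

R is symmetric with unit diagonal. Assembling:

R = [[1, 0.2558],
 [0.2558, 1]]


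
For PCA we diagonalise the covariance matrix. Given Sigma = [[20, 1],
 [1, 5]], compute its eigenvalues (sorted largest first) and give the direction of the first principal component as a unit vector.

Step 1 — characteristic polynomial of 2×2 Sigma:
  det(Sigma - λI) = λ² - trace · λ + det = 0.
  trace = 20 + 5 = 25, det = 20·5 - (1)² = 99.
Step 2 — discriminant:
  Δ = trace² - 4·det = 625 - 396 = 229.
Step 3 — eigenvalues:
  λ = (trace ± √Δ)/2 = (25 ± 15.1327)/2,
  λ_1 = 20.0664,  λ_2 = 4.9336.

Step 4 — unit eigenvector for λ_1: solve (Sigma - λ_1 I)v = 0. First row:
  (20 - 20.0664)·v_x + (1)·v_y = 0, i.e. (-0.0664)·v_x + (1)·v_y = 0,
  so v ∝ (b, λ_1 - a) = (1, 0.0664) = u.
  ||u|| = √((1)² + (0.0664)²) = √(1.0044) ≈ 1.0022,
  v_1 = u/||u|| ≈ (0.9978, 0.0662) (||v_1|| = 1).

λ_1 = 20.0664,  λ_2 = 4.9336;  v_1 ≈ (0.9978, 0.0662)


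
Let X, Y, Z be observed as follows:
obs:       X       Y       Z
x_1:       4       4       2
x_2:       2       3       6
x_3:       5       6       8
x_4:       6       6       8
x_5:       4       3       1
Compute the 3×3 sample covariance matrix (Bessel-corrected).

Step 1 — column means:
  mean(X) = (4 + 2 + 5 + 6 + 4) / 5 = 21/5 = 4.2
  mean(Y) = (4 + 3 + 6 + 6 + 3) / 5 = 22/5 = 4.4
  mean(Z) = (2 + 6 + 8 + 8 + 1) / 5 = 25/5 = 5

Step 2 — sample covariance S[i,j] = (1/(n-1)) · Σ_k (x_{k,i} - mean_i) · (x_{k,j} - mean_j), with n-1 = 4.
  S[X,X] = ((-0.2)·(-0.2) + (-2.2)·(-2.2) + (0.8)·(0.8) + (1.8)·(1.8) + (-0.2)·(-0.2)) / 4 = 8.8/4 = 2.2
  S[X,Y] = ((-0.2)·(-0.4) + (-2.2)·(-1.4) + (0.8)·(1.6) + (1.8)·(1.6) + (-0.2)·(-1.4)) / 4 = 7.6/4 = 1.9
  S[X,Z] = ((-0.2)·(-3) + (-2.2)·(1) + (0.8)·(3) + (1.8)·(3) + (-0.2)·(-4)) / 4 = 7/4 = 1.75
  S[Y,Y] = ((-0.4)·(-0.4) + (-1.4)·(-1.4) + (1.6)·(1.6) + (1.6)·(1.6) + (-1.4)·(-1.4)) / 4 = 9.2/4 = 2.3
  S[Y,Z] = ((-0.4)·(-3) + (-1.4)·(1) + (1.6)·(3) + (1.6)·(3) + (-1.4)·(-4)) / 4 = 15/4 = 3.75
  S[Z,Z] = ((-3)·(-3) + (1)·(1) + (3)·(3) + (3)·(3) + (-4)·(-4)) / 4 = 44/4 = 11

S is symmetric (S[j,i] = S[i,j]). Assembling:

S = [[2.2, 1.9, 1.75],
 [1.9, 2.3, 3.75],
 [1.75, 3.75, 11]]


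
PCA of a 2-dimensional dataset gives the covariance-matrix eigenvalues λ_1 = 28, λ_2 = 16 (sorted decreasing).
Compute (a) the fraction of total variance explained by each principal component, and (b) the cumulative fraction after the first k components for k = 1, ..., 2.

Step 1 — total variance = trace(Sigma) = Σ λ_i = 28 + 16 = 44.

Step 2 — fraction explained by component i = λ_i / Σ λ:
  PC1: 28/44 = 0.6364
  PC2: 16/44 = 0.3636

Step 3 — cumulative fraction after k components = (λ_1 + ... + λ_k) / Σ λ:
  k = 1: 28/44 = 0.6364
  k = 2: (28 + 16)/44 = 44/44 = 1

Summary (fraction, with percent):

explained: PC1 0.6364 (63.64%), PC2 0.3636 (36.36%);  cumulative: 0.6364, 1


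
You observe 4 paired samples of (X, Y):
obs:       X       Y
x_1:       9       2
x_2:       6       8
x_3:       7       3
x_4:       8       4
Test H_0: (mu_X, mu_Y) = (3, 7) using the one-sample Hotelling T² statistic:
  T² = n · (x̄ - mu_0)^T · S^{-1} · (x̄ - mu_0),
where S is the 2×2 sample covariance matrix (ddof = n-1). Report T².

Step 1 — sample mean vector:
  mean(X) = (9 + 6 + 7 + 8) / 4 = 30/4 = 7.5
  mean(Y) = (2 + 8 + 3 + 4) / 4 = 17/4 = 4.25
  x̄ = (7.5, 4.25),  deviation x̄ - mu_0 = (7.5, 4.25) - (3, 7) = (4.5, -2.75).

Step 2 — sample covariance matrix, S[i,j] = (1/(n-1)) · Σ_k (x_{k,i} - mean_i) · (x_{k,j} - mean_j), divisor n-1 = 3:
  S[X,X] = ((1.5)·(1.5) + (-1.5)·(-1.5) + (-0.5)·(-0.5) + (0.5)·(0.5)) / 3 = 5/3 = 1.6667
  S[X,Y] = ((1.5)·(-2.25) + (-1.5)·(3.75) + (-0.5)·(-1.25) + (0.5)·(-0.25)) / 3 = -8.5/3 = -2.8333
  S[Y,Y] = ((-2.25)·(-2.25) + (3.75)·(3.75) + (-1.25)·(-1.25) + (-0.25)·(-0.25)) / 3 = 20.75/3 = 6.9167
  S = [[1.6667, -2.8333],
 [-2.8333, 6.9167]].

Step 3 — invert S. det(S) = 1.6667·6.9167 - (-2.8333)² = 3.5.
  S^{-1} = (1/det) · [[d, -b], [-b, a]] = [[1.9762, 0.8095],
 [0.8095, 0.4762]].

Step 4 — quadratic form (x̄ - mu_0)^T · S^{-1} · (x̄ - mu_0):
  S^{-1} · (x̄ - mu_0) = (6.6667, 2.3333),
  (x̄ - mu_0)^T · [...] = (4.5)·(6.6667) + (-2.75)·(2.3333) = 23.5833.

Step 5 — scale by n: T² = 4 · 23.5833 = 94.3333.

T² ≈ 94.3333


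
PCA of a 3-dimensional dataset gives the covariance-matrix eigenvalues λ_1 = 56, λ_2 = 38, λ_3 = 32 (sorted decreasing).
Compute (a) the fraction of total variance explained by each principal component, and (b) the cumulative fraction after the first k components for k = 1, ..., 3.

Step 1 — total variance = trace(Sigma) = Σ λ_i = 56 + 38 + 32 = 126.

Step 2 — fraction explained by component i = λ_i / Σ λ:
  PC1: 56/126 = 0.4444
  PC2: 38/126 = 0.3016
  PC3: 32/126 = 0.254

Step 3 — cumulative fraction after k components = (λ_1 + ... + λ_k) / Σ λ:
  k = 1: 56/126 = 0.4444
  k = 2: (56 + 38)/126 = 94/126 = 0.746
  k = 3: (56 + 38 + 32)/126 = 126/126 = 1

Summary (fraction, with percent):

explained: PC1 0.4444 (44.44%), PC2 0.3016 (30.16%), PC3 0.254 (25.4%);  cumulative: 0.4444, 0.746, 1


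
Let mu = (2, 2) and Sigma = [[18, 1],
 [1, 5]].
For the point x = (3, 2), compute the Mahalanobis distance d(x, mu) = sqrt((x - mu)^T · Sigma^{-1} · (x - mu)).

Step 1 — centre the observation: (x - mu) = (1, 0).

Step 2 — invert Sigma. det(Sigma) = 18·5 - (1)² = 89.
  Sigma^{-1} = (1/det) · [[d, -b], [-b, a]] = [[0.0562, -0.0112],
 [-0.0112, 0.2022]].

Step 3 — form the quadratic (x - mu)^T · Sigma^{-1} · (x - mu):
  Sigma^{-1} · (x - mu) = (0.0562, -0.0112).
  (x - mu)^T · [Sigma^{-1} · (x - mu)] = (1)·(0.0562) + (0)·(-0.0112) = 0.0562.

Step 4 — take square root: d = √(0.0562) ≈ 0.237.

d(x, mu) = √(0.0562) ≈ 0.237


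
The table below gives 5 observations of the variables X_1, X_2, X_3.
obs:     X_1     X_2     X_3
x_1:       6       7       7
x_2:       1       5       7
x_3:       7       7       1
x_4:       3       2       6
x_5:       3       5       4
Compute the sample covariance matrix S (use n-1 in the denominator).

Step 1 — column means:
  mean(X_1) = (6 + 1 + 7 + 3 + 3) / 5 = 20/5 = 4
  mean(X_2) = (7 + 5 + 7 + 2 + 5) / 5 = 26/5 = 5.2
  mean(X_3) = (7 + 7 + 1 + 6 + 4) / 5 = 25/5 = 5

Step 2 — sample covariance S[i,j] = (1/(n-1)) · Σ_k (x_{k,i} - mean_i) · (x_{k,j} - mean_j), with n-1 = 4.
  S[X_1,X_1] = ((2)·(2) + (-3)·(-3) + (3)·(3) + (-1)·(-1) + (-1)·(-1)) / 4 = 24/4 = 6
  S[X_1,X_2] = ((2)·(1.8) + (-3)·(-0.2) + (3)·(1.8) + (-1)·(-3.2) + (-1)·(-0.2)) / 4 = 13/4 = 3.25
  S[X_1,X_3] = ((2)·(2) + (-3)·(2) + (3)·(-4) + (-1)·(1) + (-1)·(-1)) / 4 = -14/4 = -3.5
  S[X_2,X_2] = ((1.8)·(1.8) + (-0.2)·(-0.2) + (1.8)·(1.8) + (-3.2)·(-3.2) + (-0.2)·(-0.2)) / 4 = 16.8/4 = 4.2
  S[X_2,X_3] = ((1.8)·(2) + (-0.2)·(2) + (1.8)·(-4) + (-3.2)·(1) + (-0.2)·(-1)) / 4 = -7/4 = -1.75
  S[X_3,X_3] = ((2)·(2) + (2)·(2) + (-4)·(-4) + (1)·(1) + (-1)·(-1)) / 4 = 26/4 = 6.5

S is symmetric (S[j,i] = S[i,j]). Assembling:

S = [[6, 3.25, -3.5],
 [3.25, 4.2, -1.75],
 [-3.5, -1.75, 6.5]]


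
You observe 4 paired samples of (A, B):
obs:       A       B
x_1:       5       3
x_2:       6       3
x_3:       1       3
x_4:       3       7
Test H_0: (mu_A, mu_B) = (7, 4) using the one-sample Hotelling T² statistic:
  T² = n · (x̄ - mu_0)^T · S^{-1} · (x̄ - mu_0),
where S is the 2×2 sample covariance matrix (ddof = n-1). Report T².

Step 1 — sample mean vector:
  mean(A) = (5 + 6 + 1 + 3) / 4 = 15/4 = 3.75
  mean(B) = (3 + 3 + 3 + 7) / 4 = 16/4 = 4
  x̄ = (3.75, 4),  deviation x̄ - mu_0 = (3.75, 4) - (7, 4) = (-3.25, 0).

Step 2 — sample covariance matrix, S[i,j] = (1/(n-1)) · Σ_k (x_{k,i} - mean_i) · (x_{k,j} - mean_j), divisor n-1 = 3:
  S[A,A] = ((1.25)·(1.25) + (2.25)·(2.25) + (-2.75)·(-2.75) + (-0.75)·(-0.75)) / 3 = 14.75/3 = 4.9167
  S[A,B] = ((1.25)·(-1) + (2.25)·(-1) + (-2.75)·(-1) + (-0.75)·(3)) / 3 = -3/3 = -1
  S[B,B] = ((-1)·(-1) + (-1)·(-1) + (-1)·(-1) + (3)·(3)) / 3 = 12/3 = 4
  S = [[4.9167, -1],
 [-1, 4]].

Step 3 — invert S. det(S) = 4.9167·4 - (-1)² = 18.6667.
  S^{-1} = (1/det) · [[d, -b], [-b, a]] = [[0.2143, 0.0536],
 [0.0536, 0.2634]].

Step 4 — quadratic form (x̄ - mu_0)^T · S^{-1} · (x̄ - mu_0):
  S^{-1} · (x̄ - mu_0) = (-0.6964, -0.1741),
  (x̄ - mu_0)^T · [...] = (-3.25)·(-0.6964) + (0)·(-0.1741) = 2.2634.

Step 5 — scale by n: T² = 4 · 2.2634 = 9.0536.

T² ≈ 9.0536


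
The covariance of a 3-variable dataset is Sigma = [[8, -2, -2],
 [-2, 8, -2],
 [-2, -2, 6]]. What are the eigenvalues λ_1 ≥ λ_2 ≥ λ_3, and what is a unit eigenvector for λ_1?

Step 1 — characteristic polynomial p(λ) = det(λI - Sigma) = λ³ - tr·λ² + c_1·λ - det, where tr = trace, c_1 = sum of the principal 2×2 minors, det = det(Sigma):
  tr = 8 + 8 + 6 = 22,
  c_1 = (8·8 - (-2)²) + (8·6 - (-2)²) + (8·6 - (-2)²) = 60 + 44 + 44 = 148,
  det = 8·(8·6 - (-2)²) - (-2)·((-2)·6 - (-2)·(-2)) + (-2)·((-2)·(-2) - 8·(-2)) = 8·(44) - (-2)·(-16) + (-2)·(20) = 280.
  So p(λ) = λ³ - 22λ² + 148λ - 280.
Step 2 — look for an integer root (rational root theorem: any rational root is an integer divisor of 280). Testing λ = 10:
  p(10) = 1000 - 2200 + 1480 - 280 = 0  ✓
  Dividing out (λ - 10): p(λ) = (λ - 10)(λ² - 12λ + 28).
Step 3 — remaining eigenvalues from the quadratic λ² - 12λ + 28 = 0:
  Δ = 12² - 4·28 = 144 - 112 = 32,  λ = (12 ± √32)/2 = (12 ± 5.6569)/2 ≈ 8.8284 or 3.1716.
  Sorted: λ_1 = 10,  λ_2 = 8.8284,  λ_3 = 3.1716  (check: sum = 22 = tr ✓).

Step 4 — unit eigenvector for λ_1 = 10: v spans the null space of (Sigma - λ_1 I), whose rows are
  r_1 = (-2, -2, -2),  r_2 = (-2, -2, -2),  r_3 = (-2, -2, -4).
  v is orthogonal to every row, so take v ∝ r_1 × r_3 = ((-2)·(-4) - (-2)·(-2), (-2)·(-2) - (-2)·(-4), (-2)·(-2) - (-2)·(-2)) = (4, -4, 0).
  Rescale (divide by 4): u = (1, -1, 0).
  ||u|| = √((1)² + (-1)² + (0)²) = √(2) ≈ 1.4142,  v_1 = u/||u|| ≈ (0.7071, -0.7071, 0) (||v_1|| = 1).

λ_1 = 10,  λ_2 = 8.8284,  λ_3 = 3.1716;  v_1 ≈ (0.7071, -0.7071, 0)


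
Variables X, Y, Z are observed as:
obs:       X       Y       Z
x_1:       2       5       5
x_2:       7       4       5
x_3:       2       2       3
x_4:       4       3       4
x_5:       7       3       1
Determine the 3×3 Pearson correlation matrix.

Step 1 — column means:
  mean(X) = (2 + 7 + 2 + 4 + 7) / 5 = 22/5 = 4.4
  mean(Y) = (5 + 4 + 2 + 3 + 3) / 5 = 17/5 = 3.4
  mean(Z) = (5 + 5 + 3 + 4 + 1) / 5 = 18/5 = 3.6

Step 2 — sample variances and covariances s[i,j] = (1/(n-1)) · Σ_k (x_{k,i} - mean_i) · (x_{k,j} - mean_j), with n-1 = 4:
  s[X,X] = ((-2.4)·(-2.4) + (2.6)·(2.6) + (-2.4)·(-2.4) + (-0.4)·(-0.4) + (2.6)·(2.6)) / 4 = 25.2/4 = 6.3
  s[X,Y] = ((-2.4)·(1.6) + (2.6)·(0.6) + (-2.4)·(-1.4) + (-0.4)·(-0.4) + (2.6)·(-0.4)) / 4 = 0.2/4 = 0.05
  s[X,Z] = ((-2.4)·(1.4) + (2.6)·(1.4) + (-2.4)·(-0.6) + (-0.4)·(0.4) + (2.6)·(-2.6)) / 4 = -5.2/4 = -1.3
  s[Y,Y] = ((1.6)·(1.6) + (0.6)·(0.6) + (-1.4)·(-1.4) + (-0.4)·(-0.4) + (-0.4)·(-0.4)) / 4 = 5.2/4 = 1.3
  s[Y,Z] = ((1.6)·(1.4) + (0.6)·(1.4) + (-1.4)·(-0.6) + (-0.4)·(0.4) + (-0.4)·(-2.6)) / 4 = 4.8/4 = 1.2
  s[Z,Z] = ((1.4)·(1.4) + (1.4)·(1.4) + (-0.6)·(-0.6) + (0.4)·(0.4) + (-2.6)·(-2.6)) / 4 = 11.2/4 = 2.8
  Sample standard deviations s_i = √(s[i,i]):
  s(X) = √(6.3) = 2.51
  s(Y) = √(1.3) = 1.1402
  s(Z) = √(2.8) = 1.6733

Step 3 — r_{ij} = s_{ij} / (s_i · s_j):
  r[X,X] = 1 (diagonal).
  r[X,Y] = 0.05 / (2.51 · 1.1402) = 0.05 / 2.8618 = 0.0175
  r[X,Z] = -1.3 / (2.51 · 1.6733) = -1.3 / 4.2 = -0.3095
  r[Y,Y] = 1 (diagonal).
  r[Y,Z] = 1.2 / (1.1402 · 1.6733) = 1.2 / 1.9079 = 0.629
  r[Z,Z] = 1 (diagonal).

R is symmetric with unit diagonal. Assembling:

R = [[1, 0.0175, -0.3095],
 [0.0175, 1, 0.629],
 [-0.3095, 0.629, 1]]


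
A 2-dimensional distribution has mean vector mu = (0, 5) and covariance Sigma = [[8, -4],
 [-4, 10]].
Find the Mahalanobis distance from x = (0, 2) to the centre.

Step 1 — centre the observation: (x - mu) = (0, -3).

Step 2 — invert Sigma. det(Sigma) = 8·10 - (-4)² = 64.
  Sigma^{-1} = (1/det) · [[d, -b], [-b, a]] = [[0.1562, 0.0625],
 [0.0625, 0.125]].

Step 3 — form the quadratic (x - mu)^T · Sigma^{-1} · (x - mu):
  Sigma^{-1} · (x - mu) = (-0.1875, -0.375).
  (x - mu)^T · [Sigma^{-1} · (x - mu)] = (0)·(-0.1875) + (-3)·(-0.375) = 1.125.

Step 4 — take square root: d = √(1.125) ≈ 1.0607.

d(x, mu) = √(1.125) ≈ 1.0607


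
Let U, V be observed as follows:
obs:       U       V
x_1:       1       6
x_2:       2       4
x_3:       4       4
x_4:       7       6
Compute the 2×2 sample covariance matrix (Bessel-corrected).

Step 1 — column means:
  mean(U) = (1 + 2 + 4 + 7) / 4 = 14/4 = 3.5
  mean(V) = (6 + 4 + 4 + 6) / 4 = 20/4 = 5

Step 2 — sample covariance S[i,j] = (1/(n-1)) · Σ_k (x_{k,i} - mean_i) · (x_{k,j} - mean_j), with n-1 = 3.
  S[U,U] = ((-2.5)·(-2.5) + (-1.5)·(-1.5) + (0.5)·(0.5) + (3.5)·(3.5)) / 3 = 21/3 = 7
  S[U,V] = ((-2.5)·(1) + (-1.5)·(-1) + (0.5)·(-1) + (3.5)·(1)) / 3 = 2/3 = 0.6667
  S[V,V] = ((1)·(1) + (-1)·(-1) + (-1)·(-1) + (1)·(1)) / 3 = 4/3 = 1.3333

S is symmetric (S[j,i] = S[i,j]). Assembling:

S = [[7, 0.6667],
 [0.6667, 1.3333]]


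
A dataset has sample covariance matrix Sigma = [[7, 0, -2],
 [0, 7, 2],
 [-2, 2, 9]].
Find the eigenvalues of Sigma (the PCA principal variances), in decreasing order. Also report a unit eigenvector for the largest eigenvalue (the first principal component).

Step 1 — characteristic polynomial p(λ) = det(λI - Sigma) = λ³ - tr·λ² + c_1·λ - det, where tr = trace, c_1 = sum of the principal 2×2 minors, det = det(Sigma):
  tr = 7 + 7 + 9 = 23,
  c_1 = (7·7 - (0)²) + (7·9 - (-2)²) + (7·9 - (2)²) = 49 + 59 + 59 = 167,
  det = 7·(7·9 - (2)²) - (0)·((0)·9 - (2)·(-2)) + (-2)·((0)·(2) - 7·(-2)) = 7·(59) - (0)·(4) + (-2)·(14) = 385.
  So p(λ) = λ³ - 23λ² + 167λ - 385.
Step 2 — look for an integer root (rational root theorem: any rational root is an integer divisor of 385). Testing λ = 5:
  p(5) = 125 - 575 + 835 - 385 = 0  ✓
  Dividing out (λ - 5): p(λ) = (λ - 5)(λ² - 18λ + 77).
Step 3 — remaining eigenvalues from the quadratic λ² - 18λ + 77 = 0:
  Δ = 18² - 4·77 = 324 - 308 = 16,  λ = (18 ± √16)/2 = (18 ± 4)/2 = 11 or 7.
  Sorted: λ_1 = 11,  λ_2 = 7,  λ_3 = 5  (check: sum = 23 = tr ✓).

Step 4 — unit eigenvector for λ_1 = 11: v spans the null space of (Sigma - λ_1 I), whose rows are
  r_1 = (-4, 0, -2),  r_2 = (0, -4, 2),  r_3 = (-2, 2, -2).
  v is orthogonal to every row, so take v ∝ r_1 × r_2 = ((0)·(2) - (-2)·(-4), (-2)·(0) - (-4)·(2), (-4)·(-4) - (0)·(0)) = (-8, 8, 16).
  Rescale (divide by 8; multiply by -1 so the first nonzero entry is positive): u = (1, -1, -2).
  ||u|| = √((1)² + (-1)² + (-2)²) = √(6) ≈ 2.4495,  v_1 = u/||u|| ≈ (0.4082, -0.4082, -0.8165) (||v_1|| = 1).

λ_1 = 11,  λ_2 = 7,  λ_3 = 5;  v_1 ≈ (0.4082, -0.4082, -0.8165)


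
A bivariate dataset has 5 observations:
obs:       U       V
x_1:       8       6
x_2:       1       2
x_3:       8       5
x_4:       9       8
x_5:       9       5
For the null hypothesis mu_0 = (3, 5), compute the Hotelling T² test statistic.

Step 1 — sample mean vector:
  mean(U) = (8 + 1 + 8 + 9 + 9) / 5 = 35/5 = 7
  mean(V) = (6 + 2 + 5 + 8 + 5) / 5 = 26/5 = 5.2
  x̄ = (7, 5.2),  deviation x̄ - mu_0 = (7, 5.2) - (3, 5) = (4, 0.2).

Step 2 — sample covariance matrix, S[i,j] = (1/(n-1)) · Σ_k (x_{k,i} - mean_i) · (x_{k,j} - mean_j), divisor n-1 = 4:
  S[U,U] = ((1)·(1) + (-6)·(-6) + (1)·(1) + (2)·(2) + (2)·(2)) / 4 = 46/4 = 11.5
  S[U,V] = ((1)·(0.8) + (-6)·(-3.2) + (1)·(-0.2) + (2)·(2.8) + (2)·(-0.2)) / 4 = 25/4 = 6.25
  S[V,V] = ((0.8)·(0.8) + (-3.2)·(-3.2) + (-0.2)·(-0.2) + (2.8)·(2.8) + (-0.2)·(-0.2)) / 4 = 18.8/4 = 4.7
  S = [[11.5, 6.25],
 [6.25, 4.7]].

Step 3 — invert S. det(S) = 11.5·4.7 - (6.25)² = 14.9875.
  S^{-1} = (1/det) · [[d, -b], [-b, a]] = [[0.3136, -0.417],
 [-0.417, 0.7673]].

Step 4 — quadratic form (x̄ - mu_0)^T · S^{-1} · (x̄ - mu_0):
  S^{-1} · (x̄ - mu_0) = (1.171, -1.5146),
  (x̄ - mu_0)^T · [...] = (4)·(1.171) + (0.2)·(-1.5146) = 4.381.

Step 5 — scale by n: T² = 5 · 4.381 = 21.9049.

T² ≈ 21.9049


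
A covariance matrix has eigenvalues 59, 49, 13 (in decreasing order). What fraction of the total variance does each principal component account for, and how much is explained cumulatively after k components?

Step 1 — total variance = trace(Sigma) = Σ λ_i = 59 + 49 + 13 = 121.

Step 2 — fraction explained by component i = λ_i / Σ λ:
  PC1: 59/121 = 0.4876
  PC2: 49/121 = 0.405
  PC3: 13/121 = 0.1074

Step 3 — cumulative fraction after k components = (λ_1 + ... + λ_k) / Σ λ:
  k = 1: 59/121 = 0.4876
  k = 2: (59 + 49)/121 = 108/121 = 0.8926
  k = 3: (59 + 49 + 13)/121 = 121/121 = 1

Summary (fraction, with percent):

explained: PC1 0.4876 (48.76%), PC2 0.405 (40.5%), PC3 0.1074 (10.74%);  cumulative: 0.4876, 0.8926, 1


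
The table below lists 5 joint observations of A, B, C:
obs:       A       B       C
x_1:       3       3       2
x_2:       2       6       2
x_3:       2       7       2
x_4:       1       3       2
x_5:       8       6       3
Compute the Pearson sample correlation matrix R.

Step 1 — column means:
  mean(A) = (3 + 2 + 2 + 1 + 8) / 5 = 16/5 = 3.2
  mean(B) = (3 + 6 + 7 + 3 + 6) / 5 = 25/5 = 5
  mean(C) = (2 + 2 + 2 + 2 + 3) / 5 = 11/5 = 2.2

Step 2 — sample variances and covariances s[i,j] = (1/(n-1)) · Σ_k (x_{k,i} - mean_i) · (x_{k,j} - mean_j), with n-1 = 4:
  s[A,A] = ((-0.2)·(-0.2) + (-1.2)·(-1.2) + (-1.2)·(-1.2) + (-2.2)·(-2.2) + (4.8)·(4.8)) / 4 = 30.8/4 = 7.7
  s[A,B] = ((-0.2)·(-2) + (-1.2)·(1) + (-1.2)·(2) + (-2.2)·(-2) + (4.8)·(1)) / 4 = 6/4 = 1.5
  s[A,C] = ((-0.2)·(-0.2) + (-1.2)·(-0.2) + (-1.2)·(-0.2) + (-2.2)·(-0.2) + (4.8)·(0.8)) / 4 = 4.8/4 = 1.2
  s[B,B] = ((-2)·(-2) + (1)·(1) + (2)·(2) + (-2)·(-2) + (1)·(1)) / 4 = 14/4 = 3.5
  s[B,C] = ((-2)·(-0.2) + (1)·(-0.2) + (2)·(-0.2) + (-2)·(-0.2) + (1)·(0.8)) / 4 = 1/4 = 0.25
  s[C,C] = ((-0.2)·(-0.2) + (-0.2)·(-0.2) + (-0.2)·(-0.2) + (-0.2)·(-0.2) + (0.8)·(0.8)) / 4 = 0.8/4 = 0.2
  Sample standard deviations s_i = √(s[i,i]):
  s(A) = √(7.7) = 2.7749
  s(B) = √(3.5) = 1.8708
  s(C) = √(0.2) = 0.4472

Step 3 — r_{ij} = s_{ij} / (s_i · s_j):
  r[A,A] = 1 (diagonal).
  r[A,B] = 1.5 / (2.7749 · 1.8708) = 1.5 / 5.1913 = 0.2889
  r[A,C] = 1.2 / (2.7749 · 0.4472) = 1.2 / 1.241 = 0.967
  r[B,B] = 1 (diagonal).
  r[B,C] = 0.25 / (1.8708 · 0.4472) = 0.25 / 0.8367 = 0.2988
  r[C,C] = 1 (diagonal).

R is symmetric with unit diagonal. Assembling:

R = [[1, 0.2889, 0.967],
 [0.2889, 1, 0.2988],
 [0.967, 0.2988, 1]]


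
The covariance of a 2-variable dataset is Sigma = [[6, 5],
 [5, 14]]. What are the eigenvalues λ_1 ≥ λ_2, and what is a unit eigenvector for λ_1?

Step 1 — characteristic polynomial of 2×2 Sigma:
  det(Sigma - λI) = λ² - trace · λ + det = 0.
  trace = 6 + 14 = 20, det = 6·14 - (5)² = 59.
Step 2 — discriminant:
  Δ = trace² - 4·det = 400 - 236 = 164.
Step 3 — eigenvalues:
  λ = (trace ± √Δ)/2 = (20 ± 12.8062)/2,
  λ_1 = 16.4031,  λ_2 = 3.5969.

Step 4 — unit eigenvector for λ_1: solve (Sigma - λ_1 I)v = 0. First row:
  (6 - 16.4031)·v_x + (5)·v_y = 0, i.e. (-10.4031)·v_x + (5)·v_y = 0,
  so v ∝ (b, λ_1 - a) = (5, 10.4031) = u.
  ||u|| = √((5)² + (10.4031)²) = √(133.225) ≈ 11.5423,
  v_1 = u/||u|| ≈ (0.4332, 0.9013) (||v_1|| = 1).

λ_1 = 16.4031,  λ_2 = 3.5969;  v_1 ≈ (0.4332, 0.9013)


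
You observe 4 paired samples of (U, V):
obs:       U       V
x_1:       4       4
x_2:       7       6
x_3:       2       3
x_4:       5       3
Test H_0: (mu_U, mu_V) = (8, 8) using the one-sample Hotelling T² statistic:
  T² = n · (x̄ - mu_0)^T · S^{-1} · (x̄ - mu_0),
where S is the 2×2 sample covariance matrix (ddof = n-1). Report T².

Step 1 — sample mean vector:
  mean(U) = (4 + 7 + 2 + 5) / 4 = 18/4 = 4.5
  mean(V) = (4 + 6 + 3 + 3) / 4 = 16/4 = 4
  x̄ = (4.5, 4),  deviation x̄ - mu_0 = (4.5, 4) - (8, 8) = (-3.5, -4).

Step 2 — sample covariance matrix, S[i,j] = (1/(n-1)) · Σ_k (x_{k,i} - mean_i) · (x_{k,j} - mean_j), divisor n-1 = 3:
  S[U,U] = ((-0.5)·(-0.5) + (2.5)·(2.5) + (-2.5)·(-2.5) + (0.5)·(0.5)) / 3 = 13/3 = 4.3333
  S[U,V] = ((-0.5)·(0) + (2.5)·(2) + (-2.5)·(-1) + (0.5)·(-1)) / 3 = 7/3 = 2.3333
  S[V,V] = ((0)·(0) + (2)·(2) + (-1)·(-1) + (-1)·(-1)) / 3 = 6/3 = 2
  S = [[4.3333, 2.3333],
 [2.3333, 2]].

Step 3 — invert S. det(S) = 4.3333·2 - (2.3333)² = 3.2222.
  S^{-1} = (1/det) · [[d, -b], [-b, a]] = [[0.6207, -0.7241],
 [-0.7241, 1.3448]].

Step 4 — quadratic form (x̄ - mu_0)^T · S^{-1} · (x̄ - mu_0):
  S^{-1} · (x̄ - mu_0) = (0.7241, -2.8448),
  (x̄ - mu_0)^T · [...] = (-3.5)·(0.7241) + (-4)·(-2.8448) = 8.8448.

Step 5 — scale by n: T² = 4 · 8.8448 = 35.3793.

T² ≈ 35.3793


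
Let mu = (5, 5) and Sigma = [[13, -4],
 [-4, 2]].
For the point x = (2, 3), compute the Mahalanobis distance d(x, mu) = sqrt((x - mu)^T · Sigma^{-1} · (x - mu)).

Step 1 — centre the observation: (x - mu) = (-3, -2).

Step 2 — invert Sigma. det(Sigma) = 13·2 - (-4)² = 10.
  Sigma^{-1} = (1/det) · [[d, -b], [-b, a]] = [[0.2, 0.4],
 [0.4, 1.3]].

Step 3 — form the quadratic (x - mu)^T · Sigma^{-1} · (x - mu):
  Sigma^{-1} · (x - mu) = (-1.4, -3.8).
  (x - mu)^T · [Sigma^{-1} · (x - mu)] = (-3)·(-1.4) + (-2)·(-3.8) = 11.8.

Step 4 — take square root: d = √(11.8) ≈ 3.4351.

d(x, mu) = √(11.8) ≈ 3.4351


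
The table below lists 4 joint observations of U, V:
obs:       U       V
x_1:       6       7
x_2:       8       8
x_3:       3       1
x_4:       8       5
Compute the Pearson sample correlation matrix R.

Step 1 — column means:
  mean(U) = (6 + 8 + 3 + 8) / 4 = 25/4 = 6.25
  mean(V) = (7 + 8 + 1 + 5) / 4 = 21/4 = 5.25

Step 2 — sample variances and covariances s[i,j] = (1/(n-1)) · Σ_k (x_{k,i} - mean_i) · (x_{k,j} - mean_j), with n-1 = 3:
  s[U,U] = ((-0.25)·(-0.25) + (1.75)·(1.75) + (-3.25)·(-3.25) + (1.75)·(1.75)) / 3 = 16.75/3 = 5.5833
  s[U,V] = ((-0.25)·(1.75) + (1.75)·(2.75) + (-3.25)·(-4.25) + (1.75)·(-0.25)) / 3 = 17.75/3 = 5.9167
  s[V,V] = ((1.75)·(1.75) + (2.75)·(2.75) + (-4.25)·(-4.25) + (-0.25)·(-0.25)) / 3 = 28.75/3 = 9.5833
  Sample standard deviations s_i = √(s[i,i]):
  s(U) = √(5.5833) = 2.3629
  s(V) = √(9.5833) = 3.0957

Step 3 — r_{ij} = s_{ij} / (s_i · s_j):
  r[U,U] = 1 (diagonal).
  r[U,V] = 5.9167 / (2.3629 · 3.0957) = 5.9167 / 7.3148 = 0.8089
  r[V,V] = 1 (diagonal).

R is symmetric with unit diagonal. Assembling:

R = [[1, 0.8089],
 [0.8089, 1]]


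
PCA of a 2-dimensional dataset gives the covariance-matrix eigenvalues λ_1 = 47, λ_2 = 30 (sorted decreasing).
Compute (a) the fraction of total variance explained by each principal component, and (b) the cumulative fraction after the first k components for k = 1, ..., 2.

Step 1 — total variance = trace(Sigma) = Σ λ_i = 47 + 30 = 77.

Step 2 — fraction explained by component i = λ_i / Σ λ:
  PC1: 47/77 = 0.6104
  PC2: 30/77 = 0.3896

Step 3 — cumulative fraction after k components = (λ_1 + ... + λ_k) / Σ λ:
  k = 1: 47/77 = 0.6104
  k = 2: (47 + 30)/77 = 77/77 = 1

Summary (fraction, with percent):

explained: PC1 0.6104 (61.04%), PC2 0.3896 (38.96%);  cumulative: 0.6104, 1


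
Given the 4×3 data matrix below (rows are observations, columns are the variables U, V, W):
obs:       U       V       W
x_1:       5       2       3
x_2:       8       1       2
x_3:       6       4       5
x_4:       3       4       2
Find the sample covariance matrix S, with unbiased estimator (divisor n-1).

Step 1 — column means:
  mean(U) = (5 + 8 + 6 + 3) / 4 = 22/4 = 5.5
  mean(V) = (2 + 1 + 4 + 4) / 4 = 11/4 = 2.75
  mean(W) = (3 + 2 + 5 + 2) / 4 = 12/4 = 3

Step 2 — sample covariance S[i,j] = (1/(n-1)) · Σ_k (x_{k,i} - mean_i) · (x_{k,j} - mean_j), with n-1 = 3.
  S[U,U] = ((-0.5)·(-0.5) + (2.5)·(2.5) + (0.5)·(0.5) + (-2.5)·(-2.5)) / 3 = 13/3 = 4.3333
  S[U,V] = ((-0.5)·(-0.75) + (2.5)·(-1.75) + (0.5)·(1.25) + (-2.5)·(1.25)) / 3 = -6.5/3 = -2.1667
  S[U,W] = ((-0.5)·(0) + (2.5)·(-1) + (0.5)·(2) + (-2.5)·(-1)) / 3 = 1/3 = 0.3333
  S[V,V] = ((-0.75)·(-0.75) + (-1.75)·(-1.75) + (1.25)·(1.25) + (1.25)·(1.25)) / 3 = 6.75/3 = 2.25
  S[V,W] = ((-0.75)·(0) + (-1.75)·(-1) + (1.25)·(2) + (1.25)·(-1)) / 3 = 3/3 = 1
  S[W,W] = ((0)·(0) + (-1)·(-1) + (2)·(2) + (-1)·(-1)) / 3 = 6/3 = 2

S is symmetric (S[j,i] = S[i,j]). Assembling:

S = [[4.3333, -2.1667, 0.3333],
 [-2.1667, 2.25, 1],
 [0.3333, 1, 2]]


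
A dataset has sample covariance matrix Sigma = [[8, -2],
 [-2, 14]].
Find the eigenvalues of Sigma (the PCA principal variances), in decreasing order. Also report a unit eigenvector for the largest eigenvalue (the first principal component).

Step 1 — characteristic polynomial of 2×2 Sigma:
  det(Sigma - λI) = λ² - trace · λ + det = 0.
  trace = 8 + 14 = 22, det = 8·14 - (-2)² = 108.
Step 2 — discriminant:
  Δ = trace² - 4·det = 484 - 432 = 52.
Step 3 — eigenvalues:
  λ = (trace ± √Δ)/2 = (22 ± 7.2111)/2,
  λ_1 = 14.6056,  λ_2 = 7.3944.

Step 4 — unit eigenvector for λ_1: solve (Sigma - λ_1 I)v = 0. First row:
  (8 - 14.6056)·v_x + (-2)·v_y = 0, i.e. (-6.6056)·v_x + (-2)·v_y = 0,
  so v ∝ (b, λ_1 - a) = (-2, 6.6056); multiply by -1 so the first entry is positive: u = (2, -6.6056).
  ||u|| = √((2)² + (-6.6056)²) = √(47.6333) ≈ 6.9017,
  v_1 = u/||u|| ≈ (0.2898, -0.9571) (||v_1|| = 1).

λ_1 = 14.6056,  λ_2 = 7.3944;  v_1 ≈ (0.2898, -0.9571)
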